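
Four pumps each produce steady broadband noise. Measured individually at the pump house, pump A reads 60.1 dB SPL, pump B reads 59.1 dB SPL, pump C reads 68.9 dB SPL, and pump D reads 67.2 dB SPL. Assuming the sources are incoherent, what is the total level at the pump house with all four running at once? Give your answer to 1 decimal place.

71.7 dB SPL

Add the sources as powers (linear), then convert back to dB:
L_total = 10·log₁₀(10^(60.1/10) + 10^(59.1/10) + 10^(68.9/10) + 10^(67.2/10)) = 10·log₁₀(14850000) = 71.7 dB SPL.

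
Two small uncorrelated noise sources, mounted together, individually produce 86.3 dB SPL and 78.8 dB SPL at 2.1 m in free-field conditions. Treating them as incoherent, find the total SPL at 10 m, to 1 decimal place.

73.5 dB SPL

Combined at 2.1 m: 10·log₁₀(10^(86.3/10)+10^(78.8/10)) = 87.01 dB SPL.
Then apply −20·log₁₀(10/2.1) = -13.56 dB → 73.5 dB SPL.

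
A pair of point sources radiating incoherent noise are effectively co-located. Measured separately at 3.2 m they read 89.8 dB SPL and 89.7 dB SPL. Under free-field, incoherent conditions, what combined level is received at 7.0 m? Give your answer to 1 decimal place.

Combined at 3.2 m: 10·log₁₀(10^(89.8/10)+10^(89.7/10)) = 92.76 dB SPL.
Then apply −20·log₁₀(7.0/3.2) = -6.80 dB → 86.0 dB SPL.

86.0 dB SPL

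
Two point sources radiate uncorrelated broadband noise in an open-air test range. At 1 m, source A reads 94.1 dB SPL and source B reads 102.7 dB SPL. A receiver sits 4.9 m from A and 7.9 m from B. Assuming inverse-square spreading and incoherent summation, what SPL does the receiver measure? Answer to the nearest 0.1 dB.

At the listener: L_A = 94.1 − 20·log₁₀(4.9) = 80.30 dB; L_B = 102.7 − 20·log₁₀(7.9) = 84.75 dB.
Combined: 10·log₁₀(10^(80.30/10)+10^(84.75/10)) = 86.1 dB SPL.

86.1 dB SPL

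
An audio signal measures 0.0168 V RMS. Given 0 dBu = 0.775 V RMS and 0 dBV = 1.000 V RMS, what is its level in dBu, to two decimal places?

-33.28 dBu

dBu = 20·log₁₀(V / 0.775 V).
20·log₁₀(0.0168/0.775) = -33.28 dBu.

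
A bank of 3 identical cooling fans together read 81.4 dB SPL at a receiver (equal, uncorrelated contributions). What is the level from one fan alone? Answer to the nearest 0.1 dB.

76.6 dB SPL

3 equal incoherent sources add 10·log₁₀(3) = 4.77 dB over one source.
L_one = 81.4 − 4.77 = 76.6 dB SPL.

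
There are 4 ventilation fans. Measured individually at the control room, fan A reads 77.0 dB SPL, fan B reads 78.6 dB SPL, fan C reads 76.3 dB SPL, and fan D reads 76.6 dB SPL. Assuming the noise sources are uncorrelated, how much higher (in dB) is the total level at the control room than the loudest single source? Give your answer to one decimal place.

Uncorrelated sources add in intensity (power), not in dB.
L_total = 10·log₁₀(10^(77.0/10) + 10^(78.6/10) + 10^(76.3/10) + 10^(76.6/10)) = 83.24 dB SPL.
Excess over the loudest (78.6 dB): 83.24 − 78.6 = 4.6 dB.

4.6 dB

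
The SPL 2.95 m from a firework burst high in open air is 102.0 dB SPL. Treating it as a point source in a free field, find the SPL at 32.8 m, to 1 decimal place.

81.1 dB SPL

Free-field point source: level drops by 20·log₁₀ of the distance ratio.
ΔL = −20·log₁₀(32.8/2.95) = -20.92 dB, so L₂ = 102.0 + (-20.92) = 81.1 dB SPL.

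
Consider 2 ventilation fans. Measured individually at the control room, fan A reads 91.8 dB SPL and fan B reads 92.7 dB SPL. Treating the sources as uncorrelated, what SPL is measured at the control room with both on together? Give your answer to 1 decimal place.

Incoherent sources sum as intensities:
L_total = 10·log₁₀(10^(91.8/10) + 10^(92.7/10)) = 10·log₁₀(3376000000) = 95.3 dB SPL.

95.3 dB SPL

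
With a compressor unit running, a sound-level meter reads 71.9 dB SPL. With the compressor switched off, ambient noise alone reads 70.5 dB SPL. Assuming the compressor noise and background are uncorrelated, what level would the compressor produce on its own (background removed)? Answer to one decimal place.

66.3 dB SPL

Background correction is a power subtraction:
L_src = 10·log₁₀(10^(71.9/10) − 10^(70.5/10)) = 10·log₁₀(4268000) = 66.3 dB SPL.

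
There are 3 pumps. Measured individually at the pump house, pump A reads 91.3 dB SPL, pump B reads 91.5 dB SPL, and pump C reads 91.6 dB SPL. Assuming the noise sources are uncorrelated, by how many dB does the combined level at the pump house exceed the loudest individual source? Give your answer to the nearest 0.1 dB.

4.6 dB

Incoherent sources sum as intensities:
L_total = 10·log₁₀(10^(91.3/10) + 10^(91.5/10) + 10^(91.6/10)) = 96.24 dB SPL.
Excess over the loudest (91.6 dB): 96.24 − 91.6 = 4.6 dB.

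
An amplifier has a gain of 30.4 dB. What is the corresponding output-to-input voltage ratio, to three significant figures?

33.1

Voltage ratio = 10^(dB/20).
10^(30.4/20) = 10^(1.520) = 33.1.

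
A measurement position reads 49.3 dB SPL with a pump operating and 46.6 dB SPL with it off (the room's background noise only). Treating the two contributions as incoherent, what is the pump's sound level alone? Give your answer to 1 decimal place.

Remove the background by subtracting linear intensities:
L_src = 10·log₁₀(10^(49.3/10) − 10^(46.6/10)) = 10·log₁₀(39400) = 46.0 dB SPL.

46.0 dB SPL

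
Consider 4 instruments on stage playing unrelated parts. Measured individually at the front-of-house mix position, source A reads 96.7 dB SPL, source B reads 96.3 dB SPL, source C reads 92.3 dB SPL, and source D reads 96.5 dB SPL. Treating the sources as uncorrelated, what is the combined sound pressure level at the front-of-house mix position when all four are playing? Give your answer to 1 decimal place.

101.8 dB SPL

Add the sources as powers (linear), then convert back to dB:
L_total = 10·log₁₀(10^(96.7/10) + 10^(96.3/10) + 10^(92.3/10) + 10^(96.5/10)) = 10·log₁₀(15108000000) = 101.8 dB SPL.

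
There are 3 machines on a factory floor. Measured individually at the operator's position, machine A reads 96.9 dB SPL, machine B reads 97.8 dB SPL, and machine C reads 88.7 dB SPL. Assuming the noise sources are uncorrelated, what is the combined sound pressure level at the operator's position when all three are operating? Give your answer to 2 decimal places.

100.67 dB SPL

Incoherent sources sum as intensities:
L_total = 10·log₁₀(10^(96.9/10) + 10^(97.8/10) + 10^(88.7/10)) = 10·log₁₀(11665000000) = 100.67 dB SPL.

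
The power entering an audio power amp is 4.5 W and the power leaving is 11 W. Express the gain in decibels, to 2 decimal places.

Power ratio → dB uses the 10·log₁₀ form:
10·log₁₀(11/4.5) = 10·log₁₀(2.444) = 3.88 dB.

3.88 dB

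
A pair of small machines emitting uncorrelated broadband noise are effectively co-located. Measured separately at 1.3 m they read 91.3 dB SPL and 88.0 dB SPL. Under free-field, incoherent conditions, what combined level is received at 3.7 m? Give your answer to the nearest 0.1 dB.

Combined at 1.3 m: 10·log₁₀(10^(91.3/10)+10^(88.0/10)) = 92.97 dB SPL.
Then apply −20·log₁₀(3.7/1.3) = -9.09 dB → 83.9 dB SPL.

83.9 dB SPL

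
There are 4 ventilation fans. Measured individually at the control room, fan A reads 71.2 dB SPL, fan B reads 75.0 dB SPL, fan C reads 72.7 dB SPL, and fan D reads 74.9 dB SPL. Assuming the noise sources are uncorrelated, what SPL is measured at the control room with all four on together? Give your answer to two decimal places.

79.75 dB SPL

Add the sources as powers (linear), then convert back to dB:
L_total = 10·log₁₀(10^(71.2/10) + 10^(75.0/10) + 10^(72.7/10) + 10^(74.9/10)) = 10·log₁₀(94330000) = 79.75 dB SPL.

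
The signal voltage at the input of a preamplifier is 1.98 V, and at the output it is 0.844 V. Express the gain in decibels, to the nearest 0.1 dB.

-7.4 dB

Voltage ratio → dB uses the 20·log₁₀ form:
20·log₁₀(0.844/1.98) = 20·log₁₀(0.4263) = -7.4 dB.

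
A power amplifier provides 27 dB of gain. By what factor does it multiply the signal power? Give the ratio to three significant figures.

501

Power ratio = 10^(dB/10).
10^(27/10) = 10^(2.700) = 501.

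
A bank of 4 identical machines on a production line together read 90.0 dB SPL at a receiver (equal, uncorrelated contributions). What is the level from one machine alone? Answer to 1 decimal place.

4 equal incoherent sources add 10·log₁₀(4) = 6.02 dB over one source.
L_one = 90.0 − 6.02 = 84.0 dB SPL.

84.0 dB SPL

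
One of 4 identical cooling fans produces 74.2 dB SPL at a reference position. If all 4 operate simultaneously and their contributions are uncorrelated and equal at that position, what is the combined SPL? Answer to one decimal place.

80.2 dB SPL

4 equal incoherent sources raise the level by 10·log₁₀(4) = 6.02 dB.
L_total = 74.2 + 6.02 = 80.2 dB SPL.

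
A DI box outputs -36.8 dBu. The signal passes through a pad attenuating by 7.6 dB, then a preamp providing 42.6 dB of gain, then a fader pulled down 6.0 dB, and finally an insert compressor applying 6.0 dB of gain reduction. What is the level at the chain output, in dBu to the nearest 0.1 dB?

Cascaded gains and losses add directly in dB.
-36.8 − 7.6 + 42.6 − 6.0 − 6.0 = -13.8 dBu.

-13.8 dBu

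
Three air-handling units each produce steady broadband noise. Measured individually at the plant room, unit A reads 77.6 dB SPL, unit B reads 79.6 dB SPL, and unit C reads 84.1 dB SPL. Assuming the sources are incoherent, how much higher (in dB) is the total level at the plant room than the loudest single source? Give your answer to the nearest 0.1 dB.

2.0 dB

Incoherent sources sum as intensities:
L_total = 10·log₁₀(10^(77.6/10) + 10^(79.6/10) + 10^(84.1/10)) = 86.08 dB SPL.
Excess over the loudest (84.1 dB): 86.08 − 84.1 = 2.0 dB.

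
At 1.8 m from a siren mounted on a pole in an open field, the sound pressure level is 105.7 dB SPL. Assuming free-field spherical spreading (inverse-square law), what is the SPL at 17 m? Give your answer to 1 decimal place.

Inverse-square spreading gives ΔL = −20·log₁₀(d₂/d₁).
ΔL = −20·log₁₀(17/1.8) = -19.50 dB, so L₂ = 105.7 + (-19.50) = 86.2 dB SPL.

86.2 dB SPL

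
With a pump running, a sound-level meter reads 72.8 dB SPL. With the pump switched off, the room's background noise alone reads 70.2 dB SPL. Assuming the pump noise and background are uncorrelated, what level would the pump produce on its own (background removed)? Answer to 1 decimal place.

69.3 dB SPL

Remove the background by subtracting linear intensities:
L_src = 10·log₁₀(10^(72.8/10) − 10^(70.2/10)) = 10·log₁₀(8583000) = 69.3 dB SPL.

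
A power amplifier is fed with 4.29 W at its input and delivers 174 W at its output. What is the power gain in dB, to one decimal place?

16.1 dB

Power is a power quantity, so gain = 10·log₁₀(P_out/P_in).
10·log₁₀(174/4.29) = 10·log₁₀(40.56) = 16.1 dB.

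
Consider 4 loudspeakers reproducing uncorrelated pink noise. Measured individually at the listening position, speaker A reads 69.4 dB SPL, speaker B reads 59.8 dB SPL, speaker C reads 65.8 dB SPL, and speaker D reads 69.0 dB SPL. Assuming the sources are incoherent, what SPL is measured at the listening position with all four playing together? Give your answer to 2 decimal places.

Incoherent sources sum as intensities:
L_total = 10·log₁₀(10^(69.4/10) + 10^(59.8/10) + 10^(65.8/10) + 10^(69.0/10)) = 10·log₁₀(21410000) = 73.31 dB SPL.

73.31 dB SPL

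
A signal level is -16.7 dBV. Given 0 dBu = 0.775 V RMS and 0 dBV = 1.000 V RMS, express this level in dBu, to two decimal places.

-14.49 dBu

The offset between the scales is 20·log₁₀(0.775/1.000) = −2.214 dB.
So dBu = -16.7 + 2.214 = -14.49 dBu.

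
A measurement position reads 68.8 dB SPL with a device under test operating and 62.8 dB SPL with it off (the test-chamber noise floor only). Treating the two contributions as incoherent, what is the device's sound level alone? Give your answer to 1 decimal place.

67.5 dB SPL

Subtract intensities: L_src = 10·log₁₀(10^(L_total/10) − 10^(L_bg/10)).
L_src = 10·log₁₀(10^(68.8/10) − 10^(62.8/10)) = 10·log₁₀(5680000) = 67.5 dB SPL.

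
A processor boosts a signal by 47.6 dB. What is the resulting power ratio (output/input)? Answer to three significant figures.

Power ratio = 10^(dB/10).
10^(47.6/10) = 10^(4.760) = 57500.

57500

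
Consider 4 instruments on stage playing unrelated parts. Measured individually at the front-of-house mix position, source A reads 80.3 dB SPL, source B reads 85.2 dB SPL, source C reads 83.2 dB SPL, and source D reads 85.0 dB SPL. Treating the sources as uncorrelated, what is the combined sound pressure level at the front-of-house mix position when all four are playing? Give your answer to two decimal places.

89.84 dB SPL

Incoherent sources sum as intensities:
L_total = 10·log₁₀(10^(80.3/10) + 10^(85.2/10) + 10^(83.2/10) + 10^(85.0/10)) = 10·log₁₀(963400000) = 89.84 dB SPL.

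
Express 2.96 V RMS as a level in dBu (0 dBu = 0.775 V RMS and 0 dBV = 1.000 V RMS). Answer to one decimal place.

dBu = 20·log₁₀(V / 0.775 V).
20·log₁₀(2.96/0.775) = +11.6 dBu.

+11.6 dBu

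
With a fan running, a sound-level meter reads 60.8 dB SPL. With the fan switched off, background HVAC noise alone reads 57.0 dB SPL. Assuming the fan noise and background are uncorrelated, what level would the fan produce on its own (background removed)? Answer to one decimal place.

58.5 dB SPL

Remove the background by subtracting linear intensities:
L_src = 10·log₁₀(10^(60.8/10) − 10^(57.0/10)) = 10·log₁₀(701100) = 58.5 dB SPL.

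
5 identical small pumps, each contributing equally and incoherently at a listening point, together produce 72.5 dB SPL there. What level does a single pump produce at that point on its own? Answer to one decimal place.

65.5 dB SPL

5 equal incoherent sources add 10·log₁₀(5) = 6.99 dB over one source.
L_one = 72.5 − 6.99 = 65.5 dB SPL.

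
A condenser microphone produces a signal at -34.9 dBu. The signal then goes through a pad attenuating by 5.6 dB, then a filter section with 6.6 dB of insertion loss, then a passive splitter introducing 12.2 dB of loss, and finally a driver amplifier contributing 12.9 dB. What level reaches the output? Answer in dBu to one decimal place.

In dB, series stages simply add:
-34.9 − 5.6 − 6.6 − 12.2 + 12.9 = -46.4 dBu.

-46.4 dBu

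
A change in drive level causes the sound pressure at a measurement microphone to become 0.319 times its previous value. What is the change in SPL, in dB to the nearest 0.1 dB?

Sound pressure is an amplitude quantity: ΔL = 20·log₁₀(p₂/p₁).
20·log₁₀(0.319) = -9.9 dB.

-9.9 dB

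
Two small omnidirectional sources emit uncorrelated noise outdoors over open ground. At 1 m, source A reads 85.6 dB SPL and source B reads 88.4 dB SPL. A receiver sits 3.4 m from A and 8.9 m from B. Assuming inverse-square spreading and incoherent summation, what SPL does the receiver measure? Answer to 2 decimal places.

76.04 dB SPL

At the listener: L_A = 85.6 − 20·log₁₀(3.4) = 74.970 dB; L_B = 88.4 − 20·log₁₀(8.9) = 69.412 dB.
Combined: 10·log₁₀(10^(74.970/10)+10^(69.412/10)) = 76.04 dB SPL.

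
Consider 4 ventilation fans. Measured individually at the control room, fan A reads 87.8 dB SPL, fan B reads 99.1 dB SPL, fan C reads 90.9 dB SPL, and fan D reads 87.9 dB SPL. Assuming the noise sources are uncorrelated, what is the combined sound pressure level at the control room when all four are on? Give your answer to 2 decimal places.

100.24 dB SPL

Incoherent sources sum as intensities:
L_total = 10·log₁₀(10^(87.8/10) + 10^(99.1/10) + 10^(90.9/10) + 10^(87.9/10)) = 10·log₁₀(10578000000) = 100.24 dB SPL.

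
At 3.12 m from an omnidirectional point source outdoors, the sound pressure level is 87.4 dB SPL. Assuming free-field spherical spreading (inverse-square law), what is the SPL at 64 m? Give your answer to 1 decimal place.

Inverse-square spreading gives ΔL = −20·log₁₀(d₂/d₁).
ΔL = −20·log₁₀(64/3.12) = -26.24 dB, so L₂ = 87.4 + (-26.24) = 61.2 dB SPL.

61.2 dB SPL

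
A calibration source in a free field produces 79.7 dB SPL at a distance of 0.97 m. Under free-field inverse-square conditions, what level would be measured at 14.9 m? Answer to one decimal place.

56.0 dB SPL

For a point source in a free field, ΔL = −20·log₁₀(d₂/d₁).
ΔL = −20·log₁₀(14.9/0.97) = -23.73 dB, so L₂ = 79.7 + (-23.73) = 56.0 dB SPL.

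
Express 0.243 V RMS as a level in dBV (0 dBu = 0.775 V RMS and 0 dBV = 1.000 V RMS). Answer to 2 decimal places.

-12.29 dBV

dBV = 20·log₁₀(V / 1.000 V).
20·log₁₀(0.243/1.000) = -12.29 dBV.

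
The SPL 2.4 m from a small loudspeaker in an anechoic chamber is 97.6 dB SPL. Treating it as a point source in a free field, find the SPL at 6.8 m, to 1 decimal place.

Free-field point source: level drops by 20·log₁₀ of the distance ratio.
ΔL = −20·log₁₀(6.8/2.4) = -9.05 dB, so L₂ = 97.6 + (-9.05) = 88.6 dB SPL.

88.6 dB SPL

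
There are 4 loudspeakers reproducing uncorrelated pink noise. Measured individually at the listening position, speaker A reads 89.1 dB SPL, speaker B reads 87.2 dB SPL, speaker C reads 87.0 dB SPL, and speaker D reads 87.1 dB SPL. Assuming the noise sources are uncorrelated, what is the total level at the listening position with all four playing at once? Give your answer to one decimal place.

Uncorrelated sources add in intensity (power), not in dB.
L_total = 10·log₁₀(10^(89.1/10) + 10^(87.2/10) + 10^(87.0/10) + 10^(87.1/10)) = 10·log₁₀(2352000000) = 93.7 dB SPL.

93.7 dB SPL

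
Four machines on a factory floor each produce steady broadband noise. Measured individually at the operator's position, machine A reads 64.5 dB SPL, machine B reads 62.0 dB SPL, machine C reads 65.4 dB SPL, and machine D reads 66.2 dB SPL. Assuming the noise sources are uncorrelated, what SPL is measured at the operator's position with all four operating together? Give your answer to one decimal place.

70.8 dB SPL

Add the sources as powers (linear), then convert back to dB:
L_total = 10·log₁₀(10^(64.5/10) + 10^(62.0/10) + 10^(65.4/10) + 10^(66.2/10)) = 10·log₁₀(12040000) = 70.8 dB SPL.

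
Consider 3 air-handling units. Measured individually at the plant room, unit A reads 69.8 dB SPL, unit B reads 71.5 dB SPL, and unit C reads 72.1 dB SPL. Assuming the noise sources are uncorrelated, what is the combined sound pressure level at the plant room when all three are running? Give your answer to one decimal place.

Incoherent sources sum as intensities:
L_total = 10·log₁₀(10^(69.8/10) + 10^(71.5/10) + 10^(72.1/10)) = 10·log₁₀(39890000) = 76.0 dB SPL.

76.0 dB SPL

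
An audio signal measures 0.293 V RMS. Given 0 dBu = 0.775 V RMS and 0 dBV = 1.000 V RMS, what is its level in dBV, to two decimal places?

dBV = 20·log₁₀(V / 1.000 V).
20·log₁₀(0.293/1.000) = -10.66 dBV.

-10.66 dBV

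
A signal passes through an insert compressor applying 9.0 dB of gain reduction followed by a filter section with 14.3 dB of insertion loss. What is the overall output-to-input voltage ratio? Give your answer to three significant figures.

0.0684

Net gain = (−9.0) + (−14.3) = -23.3 dB.
Voltage ratio = 10^(-23.3/20) = 0.0684.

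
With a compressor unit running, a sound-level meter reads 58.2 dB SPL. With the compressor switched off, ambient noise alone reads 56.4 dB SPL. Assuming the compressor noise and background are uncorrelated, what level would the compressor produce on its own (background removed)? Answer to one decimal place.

53.5 dB SPL

Subtract intensities: L_src = 10·log₁₀(10^(L_total/10) − 10^(L_bg/10)).
L_src = 10·log₁₀(10^(58.2/10) − 10^(56.4/10)) = 10·log₁₀(224200) = 53.5 dB SPL.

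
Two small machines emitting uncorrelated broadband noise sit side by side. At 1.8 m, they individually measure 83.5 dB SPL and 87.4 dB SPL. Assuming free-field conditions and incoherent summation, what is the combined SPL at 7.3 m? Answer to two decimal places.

76.72 dB SPL

Combined at 1.8 m: 10·log₁₀(10^(83.5/10)+10^(87.4/10)) = 88.884 dB SPL.
Then apply −20·log₁₀(7.3/1.8) = -12.161 dB → 76.72 dB SPL.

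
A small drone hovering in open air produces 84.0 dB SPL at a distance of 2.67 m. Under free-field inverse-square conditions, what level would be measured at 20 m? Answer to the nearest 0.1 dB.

Inverse-square spreading gives ΔL = −20·log₁₀(d₂/d₁).
ΔL = −20·log₁₀(20/2.67) = -17.49 dB, so L₂ = 84.0 + (-17.49) = 66.5 dB SPL.

66.5 dB SPL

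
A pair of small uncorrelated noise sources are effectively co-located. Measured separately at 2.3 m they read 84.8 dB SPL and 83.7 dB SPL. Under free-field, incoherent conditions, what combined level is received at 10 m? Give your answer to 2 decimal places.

Combined at 2.3 m: 10·log₁₀(10^(84.8/10)+10^(83.7/10)) = 87.295 dB SPL.
Then apply −20·log₁₀(10/2.3) = -12.765 dB → 74.53 dB SPL.

74.53 dB SPL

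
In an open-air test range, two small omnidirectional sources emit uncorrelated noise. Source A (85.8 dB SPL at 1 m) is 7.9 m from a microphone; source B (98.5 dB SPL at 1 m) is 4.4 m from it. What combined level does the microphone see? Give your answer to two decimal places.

85.70 dB SPL

At the listener: L_A = 85.8 − 20·log₁₀(7.9) = 67.847 dB; L_B = 98.5 − 20·log₁₀(4.4) = 85.631 dB.
Combined: 10·log₁₀(10^(67.847/10)+10^(85.631/10)) = 85.70 dB SPL.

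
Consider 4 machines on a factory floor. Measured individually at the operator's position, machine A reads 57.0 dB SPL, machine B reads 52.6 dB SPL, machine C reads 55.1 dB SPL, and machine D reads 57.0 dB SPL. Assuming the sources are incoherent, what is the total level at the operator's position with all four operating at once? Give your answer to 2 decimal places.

Incoherent sources sum as intensities:
L_total = 10·log₁₀(10^(57.0/10) + 10^(52.6/10) + 10^(55.1/10) + 10^(57.0/10)) = 10·log₁₀(1508000) = 61.78 dB SPL.

61.78 dB SPL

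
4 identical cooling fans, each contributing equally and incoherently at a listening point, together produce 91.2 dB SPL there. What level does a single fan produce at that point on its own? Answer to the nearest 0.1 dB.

85.2 dB SPL

4 equal incoherent sources add 10·log₁₀(4) = 6.02 dB over one source.
L_one = 91.2 − 6.02 = 85.2 dB SPL.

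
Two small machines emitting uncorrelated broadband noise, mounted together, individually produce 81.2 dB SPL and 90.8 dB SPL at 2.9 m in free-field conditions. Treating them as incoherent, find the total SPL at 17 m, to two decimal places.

75.89 dB SPL

Combined at 2.9 m: 10·log₁₀(10^(81.2/10)+10^(90.8/10)) = 91.252 dB SPL.
Then apply −20·log₁₀(17/2.9) = -15.361 dB → 75.89 dB SPL.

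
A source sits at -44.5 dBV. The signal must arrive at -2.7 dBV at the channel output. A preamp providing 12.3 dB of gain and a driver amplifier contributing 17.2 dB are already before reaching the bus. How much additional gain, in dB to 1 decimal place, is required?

The required make-up gain is the shortfall in the dB sum.
G = -2.7 − (-44.5) − 12.3 − 17.2 = 12.3 dB.

12.3 dB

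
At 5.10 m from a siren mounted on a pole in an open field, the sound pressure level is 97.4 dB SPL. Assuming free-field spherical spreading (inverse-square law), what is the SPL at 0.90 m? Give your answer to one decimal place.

Inverse-square spreading gives ΔL = −20·log₁₀(d₂/d₁).
ΔL = −20·log₁₀(0.90/5.10) = 15.07 dB, so L₂ = 97.4 + (15.07) = 112.5 dB SPL.

112.5 dB SPL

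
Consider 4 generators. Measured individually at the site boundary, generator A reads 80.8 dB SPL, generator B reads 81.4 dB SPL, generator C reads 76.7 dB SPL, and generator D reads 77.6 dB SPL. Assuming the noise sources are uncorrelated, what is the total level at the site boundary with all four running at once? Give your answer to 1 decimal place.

Add the sources as powers (linear), then convert back to dB:
L_total = 10·log₁₀(10^(80.8/10) + 10^(81.4/10) + 10^(76.7/10) + 10^(77.6/10)) = 10·log₁₀(362600000) = 85.6 dB SPL.

85.6 dB SPL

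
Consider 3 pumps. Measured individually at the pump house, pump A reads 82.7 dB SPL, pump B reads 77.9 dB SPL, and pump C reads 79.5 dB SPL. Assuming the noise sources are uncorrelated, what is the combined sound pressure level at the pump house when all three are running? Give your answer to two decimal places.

85.28 dB SPL

Incoherent sources sum as intensities:
L_total = 10·log₁₀(10^(82.7/10) + 10^(77.9/10) + 10^(79.5/10)) = 10·log₁₀(337000000) = 85.28 dB SPL.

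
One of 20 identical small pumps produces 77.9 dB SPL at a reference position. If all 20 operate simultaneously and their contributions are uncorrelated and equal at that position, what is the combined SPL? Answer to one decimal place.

90.9 dB SPL

20 equal incoherent sources raise the level by 10·log₁₀(20) = 13.01 dB.
L_total = 77.9 + 13.01 = 90.9 dB SPL.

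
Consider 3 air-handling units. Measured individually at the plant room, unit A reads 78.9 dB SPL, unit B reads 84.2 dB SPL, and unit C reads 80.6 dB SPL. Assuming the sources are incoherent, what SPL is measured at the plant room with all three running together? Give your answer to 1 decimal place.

Add the sources as powers (linear), then convert back to dB:
L_total = 10·log₁₀(10^(78.9/10) + 10^(84.2/10) + 10^(80.6/10)) = 10·log₁₀(455500000) = 86.6 dB SPL.

86.6 dB SPL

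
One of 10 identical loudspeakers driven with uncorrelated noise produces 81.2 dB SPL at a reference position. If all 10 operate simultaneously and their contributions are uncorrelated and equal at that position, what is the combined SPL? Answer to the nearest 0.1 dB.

10 equal incoherent sources raise the level by 10·log₁₀(10) = 10.00 dB.
L_total = 81.2 + 10.00 = 91.2 dB SPL.

91.2 dB SPL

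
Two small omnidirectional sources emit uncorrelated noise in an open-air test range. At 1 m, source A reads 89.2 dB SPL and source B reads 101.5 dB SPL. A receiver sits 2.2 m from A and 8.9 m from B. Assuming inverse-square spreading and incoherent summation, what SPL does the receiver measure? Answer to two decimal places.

At the listener: L_A = 89.2 − 20·log₁₀(2.2) = 82.352 dB; L_B = 101.5 − 20·log₁₀(8.9) = 82.512 dB.
Combined: 10·log₁₀(10^(82.352/10)+10^(82.512/10)) = 85.44 dB SPL.

85.44 dB SPL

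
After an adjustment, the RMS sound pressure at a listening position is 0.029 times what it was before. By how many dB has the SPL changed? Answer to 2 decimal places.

-30.75 dB

SPL change from a pressure ratio uses the 20·log₁₀ form:
20·log₁₀(0.029) = -30.75 dB.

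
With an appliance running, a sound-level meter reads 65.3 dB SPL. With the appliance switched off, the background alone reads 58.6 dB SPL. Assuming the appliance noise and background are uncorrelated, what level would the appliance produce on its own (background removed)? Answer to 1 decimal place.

64.3 dB SPL

Background correction is a power subtraction:
L_src = 10·log₁₀(10^(65.3/10) − 10^(58.6/10)) = 10·log₁₀(2664000) = 64.3 dB SPL.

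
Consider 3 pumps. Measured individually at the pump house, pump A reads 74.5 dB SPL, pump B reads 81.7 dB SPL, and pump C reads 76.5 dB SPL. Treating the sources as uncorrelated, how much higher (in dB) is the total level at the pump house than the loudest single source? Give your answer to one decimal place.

Incoherent sources sum as intensities:
L_total = 10·log₁₀(10^(74.5/10) + 10^(81.7/10) + 10^(76.5/10)) = 83.44 dB SPL.
Excess over the loudest (81.7 dB): 83.44 − 81.7 = 1.7 dB.

1.7 dB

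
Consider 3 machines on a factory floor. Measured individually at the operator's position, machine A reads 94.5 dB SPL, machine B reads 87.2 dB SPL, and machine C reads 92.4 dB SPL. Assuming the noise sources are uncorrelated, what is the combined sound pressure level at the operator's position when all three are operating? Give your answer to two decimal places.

Incoherent sources sum as intensities:
L_total = 10·log₁₀(10^(94.5/10) + 10^(87.2/10) + 10^(92.4/10)) = 10·log₁₀(5081000000) = 97.06 dB SPL.

97.06 dB SPL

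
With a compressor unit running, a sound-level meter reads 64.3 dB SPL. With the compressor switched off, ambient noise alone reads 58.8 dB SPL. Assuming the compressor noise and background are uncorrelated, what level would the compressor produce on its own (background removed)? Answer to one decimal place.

Subtract intensities: L_src = 10·log₁₀(10^(L_total/10) − 10^(L_bg/10)).
L_src = 10·log₁₀(10^(64.3/10) − 10^(58.8/10)) = 10·log₁₀(1933000) = 62.9 dB SPL.

62.9 dB SPL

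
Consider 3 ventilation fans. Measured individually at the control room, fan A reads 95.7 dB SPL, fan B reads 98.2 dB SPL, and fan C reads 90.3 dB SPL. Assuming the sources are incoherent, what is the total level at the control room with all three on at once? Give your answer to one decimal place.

100.6 dB SPL

Add the sources as powers (linear), then convert back to dB:
L_total = 10·log₁₀(10^(95.7/10) + 10^(98.2/10) + 10^(90.3/10)) = 10·log₁₀(11394000000) = 100.6 dB SPL.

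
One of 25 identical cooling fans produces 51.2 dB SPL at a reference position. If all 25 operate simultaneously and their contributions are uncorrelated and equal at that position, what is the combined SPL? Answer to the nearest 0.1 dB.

65.2 dB SPL

25 equal incoherent sources raise the level by 10·log₁₀(25) = 13.98 dB.
L_total = 51.2 + 13.98 = 65.2 dB SPL.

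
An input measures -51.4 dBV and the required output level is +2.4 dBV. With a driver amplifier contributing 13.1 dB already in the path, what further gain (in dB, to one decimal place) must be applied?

The required make-up gain is the shortfall in the dB sum.
G = +2.4 − (-51.4) − 13.1 = 40.7 dB.

40.7 dB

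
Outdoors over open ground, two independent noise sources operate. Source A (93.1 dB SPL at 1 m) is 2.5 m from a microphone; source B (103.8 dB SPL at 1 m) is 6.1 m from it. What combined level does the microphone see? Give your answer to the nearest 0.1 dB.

89.9 dB SPL

At the listener: L_A = 93.1 − 20·log₁₀(2.5) = 85.14 dB; L_B = 103.8 − 20·log₁₀(6.1) = 88.09 dB.
Combined: 10·log₁₀(10^(85.14/10)+10^(88.09/10)) = 89.9 dB SPL.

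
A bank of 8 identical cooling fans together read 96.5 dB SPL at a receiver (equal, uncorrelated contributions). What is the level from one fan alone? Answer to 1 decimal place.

87.5 dB SPL

8 equal incoherent sources add 10·log₁₀(8) = 9.03 dB over one source.
L_one = 96.5 − 9.03 = 87.5 dB SPL.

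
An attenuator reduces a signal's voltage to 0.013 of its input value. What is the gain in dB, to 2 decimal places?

-37.72 dB

For a voltage ratio, dB = 20·log₁₀(V₂/V₁).
20·log₁₀(0.013) = -37.72 dB.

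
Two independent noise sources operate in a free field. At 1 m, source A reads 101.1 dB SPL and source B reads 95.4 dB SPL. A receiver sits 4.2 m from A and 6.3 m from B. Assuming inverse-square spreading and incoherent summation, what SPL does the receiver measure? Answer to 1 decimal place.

At the listener: L_A = 101.1 − 20·log₁₀(4.2) = 88.64 dB; L_B = 95.4 − 20·log₁₀(6.3) = 79.41 dB.
Combined: 10·log₁₀(10^(88.64/10)+10^(79.41/10)) = 89.1 dB SPL.

89.1 dB SPL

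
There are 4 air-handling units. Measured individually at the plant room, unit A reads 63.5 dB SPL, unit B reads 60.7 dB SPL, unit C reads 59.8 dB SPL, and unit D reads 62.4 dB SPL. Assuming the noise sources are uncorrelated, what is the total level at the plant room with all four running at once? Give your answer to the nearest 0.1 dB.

Uncorrelated sources add in intensity (power), not in dB.
L_total = 10·log₁₀(10^(63.5/10) + 10^(60.7/10) + 10^(59.8/10) + 10^(62.4/10)) = 10·log₁₀(6106000) = 67.9 dB SPL.

67.9 dB SPL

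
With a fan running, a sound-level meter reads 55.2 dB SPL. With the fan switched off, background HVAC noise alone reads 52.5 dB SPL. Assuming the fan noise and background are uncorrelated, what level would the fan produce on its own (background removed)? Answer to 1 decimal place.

Subtract intensities: L_src = 10·log₁₀(10^(L_total/10) − 10^(L_bg/10)).
L_src = 10·log₁₀(10^(55.2/10) − 10^(52.5/10)) = 10·log₁₀(153300) = 51.9 dB SPL.

51.9 dB SPL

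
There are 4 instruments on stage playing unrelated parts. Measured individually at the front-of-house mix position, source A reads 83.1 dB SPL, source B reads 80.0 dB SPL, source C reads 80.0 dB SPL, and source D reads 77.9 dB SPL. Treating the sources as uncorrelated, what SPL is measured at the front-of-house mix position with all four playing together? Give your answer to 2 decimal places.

Incoherent sources sum as intensities:
L_total = 10·log₁₀(10^(83.1/10) + 10^(80.0/10) + 10^(80.0/10) + 10^(77.9/10)) = 10·log₁₀(465800000) = 86.68 dB SPL.

86.68 dB SPL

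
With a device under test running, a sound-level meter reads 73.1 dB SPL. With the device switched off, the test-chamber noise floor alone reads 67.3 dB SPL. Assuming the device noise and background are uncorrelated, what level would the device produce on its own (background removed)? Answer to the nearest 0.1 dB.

Subtract intensities: L_src = 10·log₁₀(10^(L_total/10) − 10^(L_bg/10)).
L_src = 10·log₁₀(10^(73.1/10) − 10^(67.3/10)) = 10·log₁₀(15050000) = 71.8 dB SPL.

71.8 dB SPL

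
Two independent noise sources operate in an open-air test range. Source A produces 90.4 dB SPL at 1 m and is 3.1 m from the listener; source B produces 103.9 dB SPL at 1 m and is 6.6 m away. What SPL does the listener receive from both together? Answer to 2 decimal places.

At the listener: L_A = 90.4 − 20·log₁₀(3.1) = 80.573 dB; L_B = 103.9 − 20·log₁₀(6.6) = 87.509 dB.
Combined: 10·log₁₀(10^(80.573/10)+10^(87.509/10)) = 88.31 dB SPL.

88.31 dB SPL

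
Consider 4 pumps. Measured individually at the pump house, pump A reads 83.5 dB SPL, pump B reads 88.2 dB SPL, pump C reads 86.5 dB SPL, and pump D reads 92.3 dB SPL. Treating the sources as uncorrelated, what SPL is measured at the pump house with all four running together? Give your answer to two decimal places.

94.81 dB SPL

Uncorrelated sources add in intensity (power), not in dB.
L_total = 10·log₁₀(10^(83.5/10) + 10^(88.2/10) + 10^(86.5/10) + 10^(92.3/10)) = 10·log₁₀(3029000000) = 94.81 dB SPL.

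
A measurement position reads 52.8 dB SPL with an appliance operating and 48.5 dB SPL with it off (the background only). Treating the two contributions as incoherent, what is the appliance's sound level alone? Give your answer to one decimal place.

Subtract intensities: L_src = 10·log₁₀(10^(L_total/10) − 10^(L_bg/10)).
L_src = 10·log₁₀(10^(52.8/10) − 10^(48.5/10)) = 10·log₁₀(119800) = 50.8 dB SPL.

50.8 dB SPL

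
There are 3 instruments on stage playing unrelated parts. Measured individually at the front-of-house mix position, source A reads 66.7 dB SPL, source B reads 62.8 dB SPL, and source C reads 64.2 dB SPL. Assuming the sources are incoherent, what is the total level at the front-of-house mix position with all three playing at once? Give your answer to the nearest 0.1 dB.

Incoherent sources sum as intensities:
L_total = 10·log₁₀(10^(66.7/10) + 10^(62.8/10) + 10^(64.2/10)) = 10·log₁₀(9213000) = 69.6 dB SPL.

69.6 dB SPL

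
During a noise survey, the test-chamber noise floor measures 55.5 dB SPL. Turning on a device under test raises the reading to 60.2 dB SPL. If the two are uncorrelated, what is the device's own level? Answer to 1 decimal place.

58.4 dB SPL

Subtract intensities: L_src = 10·log₁₀(10^(L_total/10) − 10^(L_bg/10)).
L_src = 10·log₁₀(10^(60.2/10) − 10^(55.5/10)) = 10·log₁₀(692300) = 58.4 dB SPL.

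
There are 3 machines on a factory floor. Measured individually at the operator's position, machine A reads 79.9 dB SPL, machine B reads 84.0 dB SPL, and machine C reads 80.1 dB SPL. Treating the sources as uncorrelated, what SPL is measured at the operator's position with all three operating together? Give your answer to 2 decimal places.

Add the sources as powers (linear), then convert back to dB:
L_total = 10·log₁₀(10^(79.9/10) + 10^(84.0/10) + 10^(80.1/10)) = 10·log₁₀(451200000) = 86.54 dB SPL.

86.54 dB SPL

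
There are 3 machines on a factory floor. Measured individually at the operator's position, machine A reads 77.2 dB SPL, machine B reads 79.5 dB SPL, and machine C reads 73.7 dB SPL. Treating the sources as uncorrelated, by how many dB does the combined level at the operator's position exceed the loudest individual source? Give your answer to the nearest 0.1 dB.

Incoherent sources sum as intensities:
L_total = 10·log₁₀(10^(77.2/10) + 10^(79.5/10) + 10^(73.7/10)) = 82.18 dB SPL.
Excess over the loudest (79.5 dB): 82.18 − 79.5 = 2.7 dB.

2.7 dB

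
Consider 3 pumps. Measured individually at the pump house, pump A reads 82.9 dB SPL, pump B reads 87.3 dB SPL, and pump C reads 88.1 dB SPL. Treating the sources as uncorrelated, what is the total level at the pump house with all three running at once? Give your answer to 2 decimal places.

Uncorrelated sources add in intensity (power), not in dB.
L_total = 10·log₁₀(10^(82.9/10) + 10^(87.3/10) + 10^(88.1/10)) = 10·log₁₀(1378000000) = 91.39 dB SPL.

91.39 dB SPL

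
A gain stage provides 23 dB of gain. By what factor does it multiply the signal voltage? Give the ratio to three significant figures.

Voltage ratio = 10^(dB/20).
10^(23/20) = 10^(1.150) = 14.1.

14.1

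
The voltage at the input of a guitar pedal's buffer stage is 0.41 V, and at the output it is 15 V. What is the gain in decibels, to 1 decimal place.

31.3 dB

Voltage ratio → dB uses the 20·log₁₀ form:
20·log₁₀(15/0.41) = 20·log₁₀(36.59) = 31.3 dB.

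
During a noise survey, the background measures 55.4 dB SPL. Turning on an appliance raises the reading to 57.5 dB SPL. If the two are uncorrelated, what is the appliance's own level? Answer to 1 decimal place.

Subtract intensities: L_src = 10·log₁₀(10^(L_total/10) − 10^(L_bg/10)).
L_src = 10·log₁₀(10^(57.5/10) − 10^(55.4/10)) = 10·log₁₀(215600) = 53.3 dB SPL.

53.3 dB SPL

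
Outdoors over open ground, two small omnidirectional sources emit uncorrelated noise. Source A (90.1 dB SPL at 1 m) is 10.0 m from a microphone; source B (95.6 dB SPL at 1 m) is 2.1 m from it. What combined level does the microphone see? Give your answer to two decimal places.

89.21 dB SPL

At the listener: L_A = 90.1 − 20·log₁₀(10.0) = 70.100 dB; L_B = 95.6 − 20·log₁₀(2.1) = 89.156 dB.
Combined: 10·log₁₀(10^(70.100/10)+10^(89.156/10)) = 89.21 dB SPL.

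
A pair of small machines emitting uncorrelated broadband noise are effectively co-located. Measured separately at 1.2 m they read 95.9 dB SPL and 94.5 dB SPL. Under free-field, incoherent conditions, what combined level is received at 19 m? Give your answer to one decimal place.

Combined at 1.2 m: 10·log₁₀(10^(95.9/10)+10^(94.5/10)) = 98.27 dB SPL.
Then apply −20·log₁₀(19/1.2) = -23.99 dB → 74.3 dB SPL.

74.3 dB SPL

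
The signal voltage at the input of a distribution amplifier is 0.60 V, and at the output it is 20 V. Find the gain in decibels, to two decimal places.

Voltage ratio → dB uses the 20·log₁₀ form:
20·log₁₀(20/0.60) = 20·log₁₀(33.33) = 30.46 dB.

30.46 dB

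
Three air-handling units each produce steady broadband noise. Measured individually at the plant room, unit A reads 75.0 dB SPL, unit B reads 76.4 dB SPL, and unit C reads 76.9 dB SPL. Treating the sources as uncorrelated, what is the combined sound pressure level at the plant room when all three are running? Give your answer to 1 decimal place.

80.9 dB SPL

Incoherent sources sum as intensities:
L_total = 10·log₁₀(10^(75.0/10) + 10^(76.4/10) + 10^(76.9/10)) = 10·log₁₀(124300000) = 80.9 dB SPL.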